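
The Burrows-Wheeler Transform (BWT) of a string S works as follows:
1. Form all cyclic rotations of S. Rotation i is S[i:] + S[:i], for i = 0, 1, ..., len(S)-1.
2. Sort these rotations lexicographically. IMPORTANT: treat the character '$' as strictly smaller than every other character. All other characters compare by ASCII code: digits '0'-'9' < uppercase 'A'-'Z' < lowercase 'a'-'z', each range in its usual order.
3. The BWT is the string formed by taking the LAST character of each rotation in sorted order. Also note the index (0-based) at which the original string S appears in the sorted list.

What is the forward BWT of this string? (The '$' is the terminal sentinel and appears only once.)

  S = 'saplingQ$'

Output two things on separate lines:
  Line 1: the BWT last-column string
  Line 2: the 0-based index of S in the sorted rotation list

Answer: Qgsnlpia$
8

Derivation:
All 9 rotations (rotation i = S[i:]+S[:i]):
  rot[0] = saplingQ$
  rot[1] = aplingQ$s
  rot[2] = plingQ$sa
  rot[3] = lingQ$sap
  rot[4] = ingQ$sapl
  rot[5] = ngQ$sapli
  rot[6] = gQ$saplin
  rot[7] = Q$sapling
  rot[8] = $saplingQ
Sorted (with $ < everything):
  sorted[0] = $saplingQ  (last char: 'Q')
  sorted[1] = Q$sapling  (last char: 'g')
  sorted[2] = aplingQ$s  (last char: 's')
  sorted[3] = gQ$saplin  (last char: 'n')
  sorted[4] = ingQ$sapl  (last char: 'l')
  sorted[5] = lingQ$sap  (last char: 'p')
  sorted[6] = ngQ$sapli  (last char: 'i')
  sorted[7] = plingQ$sa  (last char: 'a')
  sorted[8] = saplingQ$  (last char: '$')
Last column: Qgsnlpia$
Original string S is at sorted index 8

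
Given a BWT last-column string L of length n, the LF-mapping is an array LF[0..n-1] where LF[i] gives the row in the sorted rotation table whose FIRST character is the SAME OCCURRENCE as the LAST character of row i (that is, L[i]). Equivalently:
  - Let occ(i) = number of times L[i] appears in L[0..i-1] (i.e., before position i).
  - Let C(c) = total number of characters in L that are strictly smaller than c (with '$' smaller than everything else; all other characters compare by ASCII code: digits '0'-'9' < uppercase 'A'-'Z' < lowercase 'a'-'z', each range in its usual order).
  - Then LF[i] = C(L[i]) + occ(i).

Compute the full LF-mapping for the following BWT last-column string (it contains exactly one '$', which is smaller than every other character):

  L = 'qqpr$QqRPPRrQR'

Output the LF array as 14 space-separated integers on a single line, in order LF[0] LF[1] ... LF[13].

Char counts: '$':1, 'P':2, 'Q':2, 'R':3, 'p':1, 'q':3, 'r':2
C (first-col start): C('$')=0, C('P')=1, C('Q')=3, C('R')=5, C('p')=8, C('q')=9, C('r')=12
L[0]='q': occ=0, LF[0]=C('q')+0=9+0=9
L[1]='q': occ=1, LF[1]=C('q')+1=9+1=10
L[2]='p': occ=0, LF[2]=C('p')+0=8+0=8
L[3]='r': occ=0, LF[3]=C('r')+0=12+0=12
L[4]='$': occ=0, LF[4]=C('$')+0=0+0=0
L[5]='Q': occ=0, LF[5]=C('Q')+0=3+0=3
L[6]='q': occ=2, LF[6]=C('q')+2=9+2=11
L[7]='R': occ=0, LF[7]=C('R')+0=5+0=5
L[8]='P': occ=0, LF[8]=C('P')+0=1+0=1
L[9]='P': occ=1, LF[9]=C('P')+1=1+1=2
L[10]='R': occ=1, LF[10]=C('R')+1=5+1=6
L[11]='r': occ=1, LF[11]=C('r')+1=12+1=13
L[12]='Q': occ=1, LF[12]=C('Q')+1=3+1=4
L[13]='R': occ=2, LF[13]=C('R')+2=5+2=7

Answer: 9 10 8 12 0 3 11 5 1 2 6 13 4 7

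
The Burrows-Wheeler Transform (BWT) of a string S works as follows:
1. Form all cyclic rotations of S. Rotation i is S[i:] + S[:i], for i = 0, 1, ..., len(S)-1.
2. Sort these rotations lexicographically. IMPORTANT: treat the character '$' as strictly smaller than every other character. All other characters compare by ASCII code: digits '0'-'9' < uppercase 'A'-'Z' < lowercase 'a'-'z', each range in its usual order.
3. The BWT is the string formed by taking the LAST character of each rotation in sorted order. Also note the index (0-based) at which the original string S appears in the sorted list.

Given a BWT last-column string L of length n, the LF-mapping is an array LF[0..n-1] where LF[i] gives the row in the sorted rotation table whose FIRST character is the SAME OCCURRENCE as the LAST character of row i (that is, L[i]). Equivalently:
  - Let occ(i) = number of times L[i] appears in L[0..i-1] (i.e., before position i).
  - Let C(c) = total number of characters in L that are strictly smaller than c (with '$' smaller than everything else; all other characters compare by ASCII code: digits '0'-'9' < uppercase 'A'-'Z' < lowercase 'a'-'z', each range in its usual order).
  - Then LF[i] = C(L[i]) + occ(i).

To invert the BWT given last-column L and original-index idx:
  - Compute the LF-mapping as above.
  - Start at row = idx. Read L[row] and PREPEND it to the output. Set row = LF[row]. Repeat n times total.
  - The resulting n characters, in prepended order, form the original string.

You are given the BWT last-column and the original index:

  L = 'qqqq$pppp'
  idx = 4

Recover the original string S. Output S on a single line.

Answer: pqpqpqpq$

Derivation:
LF mapping: 5 6 7 8 0 1 2 3 4
Walk LF starting at row 4, prepending L[row]:
  step 1: row=4, L[4]='$', prepend. Next row=LF[4]=0
  step 2: row=0, L[0]='q', prepend. Next row=LF[0]=5
  step 3: row=5, L[5]='p', prepend. Next row=LF[5]=1
  step 4: row=1, L[1]='q', prepend. Next row=LF[1]=6
  step 5: row=6, L[6]='p', prepend. Next row=LF[6]=2
  step 6: row=2, L[2]='q', prepend. Next row=LF[2]=7
  step 7: row=7, L[7]='p', prepend. Next row=LF[7]=3
  step 8: row=3, L[3]='q', prepend. Next row=LF[3]=8
  step 9: row=8, L[8]='p', prepend. Next row=LF[8]=4
Reversed output: pqpqpqpq$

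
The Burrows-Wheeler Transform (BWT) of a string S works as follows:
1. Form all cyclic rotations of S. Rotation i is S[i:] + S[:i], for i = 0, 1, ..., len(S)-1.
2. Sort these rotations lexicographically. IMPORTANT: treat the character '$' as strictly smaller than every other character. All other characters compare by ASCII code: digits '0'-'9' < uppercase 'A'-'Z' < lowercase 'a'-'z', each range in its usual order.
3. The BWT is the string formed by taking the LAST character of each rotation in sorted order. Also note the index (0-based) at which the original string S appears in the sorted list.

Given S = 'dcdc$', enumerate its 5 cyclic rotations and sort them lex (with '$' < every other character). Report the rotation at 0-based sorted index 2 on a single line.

Answer: cdc$d

Derivation:
All 5 rotations (rotation i = S[i:]+S[:i]):
  rot[0] = dcdc$
  rot[1] = cdc$d
  rot[2] = dc$dc
  rot[3] = c$dcd
  rot[4] = $dcdc
Sorted (with $ < everything):
  sorted[0] = $dcdc
  sorted[1] = c$dcd
  sorted[2] = cdc$d
  sorted[3] = dc$dc
  sorted[4] = dcdc$
sorted[2] = cdc$d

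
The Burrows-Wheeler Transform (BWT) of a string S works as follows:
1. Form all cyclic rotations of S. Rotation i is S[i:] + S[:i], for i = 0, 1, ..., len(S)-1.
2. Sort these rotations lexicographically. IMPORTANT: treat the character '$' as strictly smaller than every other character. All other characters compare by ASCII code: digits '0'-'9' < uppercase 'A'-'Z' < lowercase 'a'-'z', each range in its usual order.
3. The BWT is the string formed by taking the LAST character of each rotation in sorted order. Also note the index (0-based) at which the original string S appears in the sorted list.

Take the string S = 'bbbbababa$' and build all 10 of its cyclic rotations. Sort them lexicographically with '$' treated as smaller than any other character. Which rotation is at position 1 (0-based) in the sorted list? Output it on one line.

All 10 rotations (rotation i = S[i:]+S[:i]):
  rot[0] = bbbbababa$
  rot[1] = bbbababa$b
  rot[2] = bbababa$bb
  rot[3] = bababa$bbb
  rot[4] = ababa$bbbb
  rot[5] = baba$bbbba
  rot[6] = aba$bbbbab
  rot[7] = ba$bbbbaba
  rot[8] = a$bbbbabab
  rot[9] = $bbbbababa
Sorted (with $ < everything):
  sorted[0] = $bbbbababa
  sorted[1] = a$bbbbabab
  sorted[2] = aba$bbbbab
  sorted[3] = ababa$bbbb
  sorted[4] = ba$bbbbaba
  sorted[5] = baba$bbbba
  sorted[6] = bababa$bbb
  sorted[7] = bbababa$bb
  sorted[8] = bbbababa$b
  sorted[9] = bbbbababa$
sorted[1] = a$bbbbabab

Answer: a$bbbbabab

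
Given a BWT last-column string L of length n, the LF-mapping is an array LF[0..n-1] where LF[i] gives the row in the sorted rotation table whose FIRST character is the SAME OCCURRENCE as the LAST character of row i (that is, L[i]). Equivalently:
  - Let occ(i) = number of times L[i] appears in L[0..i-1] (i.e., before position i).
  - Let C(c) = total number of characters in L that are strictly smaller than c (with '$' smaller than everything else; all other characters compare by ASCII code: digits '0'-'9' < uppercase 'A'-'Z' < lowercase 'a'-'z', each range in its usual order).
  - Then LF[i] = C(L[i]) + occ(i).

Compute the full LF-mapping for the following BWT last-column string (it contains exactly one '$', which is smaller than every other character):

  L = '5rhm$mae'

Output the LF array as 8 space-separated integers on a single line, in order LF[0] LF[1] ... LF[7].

Answer: 1 7 4 5 0 6 2 3

Derivation:
Char counts: '$':1, '5':1, 'a':1, 'e':1, 'h':1, 'm':2, 'r':1
C (first-col start): C('$')=0, C('5')=1, C('a')=2, C('e')=3, C('h')=4, C('m')=5, C('r')=7
L[0]='5': occ=0, LF[0]=C('5')+0=1+0=1
L[1]='r': occ=0, LF[1]=C('r')+0=7+0=7
L[2]='h': occ=0, LF[2]=C('h')+0=4+0=4
L[3]='m': occ=0, LF[3]=C('m')+0=5+0=5
L[4]='$': occ=0, LF[4]=C('$')+0=0+0=0
L[5]='m': occ=1, LF[5]=C('m')+1=5+1=6
L[6]='a': occ=0, LF[6]=C('a')+0=2+0=2
L[7]='e': occ=0, LF[7]=C('e')+0=3+0=3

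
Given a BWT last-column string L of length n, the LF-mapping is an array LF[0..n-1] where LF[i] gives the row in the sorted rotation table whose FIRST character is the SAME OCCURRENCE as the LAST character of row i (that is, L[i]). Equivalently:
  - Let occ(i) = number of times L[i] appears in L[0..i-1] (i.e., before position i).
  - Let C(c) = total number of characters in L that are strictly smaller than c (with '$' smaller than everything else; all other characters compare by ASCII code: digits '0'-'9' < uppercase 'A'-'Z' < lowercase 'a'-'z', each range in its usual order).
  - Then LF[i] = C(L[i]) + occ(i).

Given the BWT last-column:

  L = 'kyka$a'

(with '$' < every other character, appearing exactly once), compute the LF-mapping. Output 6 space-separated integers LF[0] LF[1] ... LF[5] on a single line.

Char counts: '$':1, 'a':2, 'k':2, 'y':1
C (first-col start): C('$')=0, C('a')=1, C('k')=3, C('y')=5
L[0]='k': occ=0, LF[0]=C('k')+0=3+0=3
L[1]='y': occ=0, LF[1]=C('y')+0=5+0=5
L[2]='k': occ=1, LF[2]=C('k')+1=3+1=4
L[3]='a': occ=0, LF[3]=C('a')+0=1+0=1
L[4]='$': occ=0, LF[4]=C('$')+0=0+0=0
L[5]='a': occ=1, LF[5]=C('a')+1=1+1=2

Answer: 3 5 4 1 0 2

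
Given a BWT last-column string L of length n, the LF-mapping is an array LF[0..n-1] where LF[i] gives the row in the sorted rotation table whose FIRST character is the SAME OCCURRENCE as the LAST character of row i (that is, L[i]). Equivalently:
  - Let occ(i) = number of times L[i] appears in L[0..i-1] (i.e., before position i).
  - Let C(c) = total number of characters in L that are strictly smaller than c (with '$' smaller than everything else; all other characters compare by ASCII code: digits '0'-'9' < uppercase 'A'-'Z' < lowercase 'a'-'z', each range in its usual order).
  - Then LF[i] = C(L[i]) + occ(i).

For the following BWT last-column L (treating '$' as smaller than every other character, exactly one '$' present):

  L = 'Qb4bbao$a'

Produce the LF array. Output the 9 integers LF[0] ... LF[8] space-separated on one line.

Char counts: '$':1, '4':1, 'Q':1, 'a':2, 'b':3, 'o':1
C (first-col start): C('$')=0, C('4')=1, C('Q')=2, C('a')=3, C('b')=5, C('o')=8
L[0]='Q': occ=0, LF[0]=C('Q')+0=2+0=2
L[1]='b': occ=0, LF[1]=C('b')+0=5+0=5
L[2]='4': occ=0, LF[2]=C('4')+0=1+0=1
L[3]='b': occ=1, LF[3]=C('b')+1=5+1=6
L[4]='b': occ=2, LF[4]=C('b')+2=5+2=7
L[5]='a': occ=0, LF[5]=C('a')+0=3+0=3
L[6]='o': occ=0, LF[6]=C('o')+0=8+0=8
L[7]='$': occ=0, LF[7]=C('$')+0=0+0=0
L[8]='a': occ=1, LF[8]=C('a')+1=3+1=4

Answer: 2 5 1 6 7 3 8 0 4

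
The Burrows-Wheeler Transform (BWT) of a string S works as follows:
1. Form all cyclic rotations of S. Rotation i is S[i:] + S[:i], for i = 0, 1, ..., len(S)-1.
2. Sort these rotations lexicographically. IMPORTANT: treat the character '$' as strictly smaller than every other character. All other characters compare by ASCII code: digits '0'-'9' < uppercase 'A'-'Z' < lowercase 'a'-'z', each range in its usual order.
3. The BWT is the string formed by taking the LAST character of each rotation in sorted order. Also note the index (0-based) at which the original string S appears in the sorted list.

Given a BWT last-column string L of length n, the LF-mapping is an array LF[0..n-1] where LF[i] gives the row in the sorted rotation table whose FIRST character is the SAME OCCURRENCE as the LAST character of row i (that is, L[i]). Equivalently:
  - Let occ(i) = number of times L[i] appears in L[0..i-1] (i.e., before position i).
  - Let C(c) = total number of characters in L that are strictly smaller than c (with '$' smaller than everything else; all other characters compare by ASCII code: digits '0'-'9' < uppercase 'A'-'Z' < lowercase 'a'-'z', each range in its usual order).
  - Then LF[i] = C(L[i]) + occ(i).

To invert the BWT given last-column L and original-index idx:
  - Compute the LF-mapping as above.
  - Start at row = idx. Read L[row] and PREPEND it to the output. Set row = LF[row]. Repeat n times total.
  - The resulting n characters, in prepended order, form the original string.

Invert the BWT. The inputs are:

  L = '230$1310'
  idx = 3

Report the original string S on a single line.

Answer: 1130032$

Derivation:
LF mapping: 5 6 1 0 3 7 4 2
Walk LF starting at row 3, prepending L[row]:
  step 1: row=3, L[3]='$', prepend. Next row=LF[3]=0
  step 2: row=0, L[0]='2', prepend. Next row=LF[0]=5
  step 3: row=5, L[5]='3', prepend. Next row=LF[5]=7
  step 4: row=7, L[7]='0', prepend. Next row=LF[7]=2
  step 5: row=2, L[2]='0', prepend. Next row=LF[2]=1
  step 6: row=1, L[1]='3', prepend. Next row=LF[1]=6
  step 7: row=6, L[6]='1', prepend. Next row=LF[6]=4
  step 8: row=4, L[4]='1', prepend. Next row=LF[4]=3
Reversed output: 1130032$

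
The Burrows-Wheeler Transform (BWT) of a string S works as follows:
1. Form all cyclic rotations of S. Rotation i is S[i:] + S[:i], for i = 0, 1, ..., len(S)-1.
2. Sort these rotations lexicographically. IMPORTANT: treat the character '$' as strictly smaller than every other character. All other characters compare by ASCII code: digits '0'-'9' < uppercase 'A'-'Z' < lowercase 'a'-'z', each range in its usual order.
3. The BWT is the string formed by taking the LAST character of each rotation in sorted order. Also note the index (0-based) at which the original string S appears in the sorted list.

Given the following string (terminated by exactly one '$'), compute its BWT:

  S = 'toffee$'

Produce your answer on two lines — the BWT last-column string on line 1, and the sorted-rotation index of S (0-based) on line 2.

All 7 rotations (rotation i = S[i:]+S[:i]):
  rot[0] = toffee$
  rot[1] = offee$t
  rot[2] = ffee$to
  rot[3] = fee$tof
  rot[4] = ee$toff
  rot[5] = e$toffe
  rot[6] = $toffee
Sorted (with $ < everything):
  sorted[0] = $toffee  (last char: 'e')
  sorted[1] = e$toffe  (last char: 'e')
  sorted[2] = ee$toff  (last char: 'f')
  sorted[3] = fee$tof  (last char: 'f')
  sorted[4] = ffee$to  (last char: 'o')
  sorted[5] = offee$t  (last char: 't')
  sorted[6] = toffee$  (last char: '$')
Last column: eeffot$
Original string S is at sorted index 6

Answer: eeffot$
6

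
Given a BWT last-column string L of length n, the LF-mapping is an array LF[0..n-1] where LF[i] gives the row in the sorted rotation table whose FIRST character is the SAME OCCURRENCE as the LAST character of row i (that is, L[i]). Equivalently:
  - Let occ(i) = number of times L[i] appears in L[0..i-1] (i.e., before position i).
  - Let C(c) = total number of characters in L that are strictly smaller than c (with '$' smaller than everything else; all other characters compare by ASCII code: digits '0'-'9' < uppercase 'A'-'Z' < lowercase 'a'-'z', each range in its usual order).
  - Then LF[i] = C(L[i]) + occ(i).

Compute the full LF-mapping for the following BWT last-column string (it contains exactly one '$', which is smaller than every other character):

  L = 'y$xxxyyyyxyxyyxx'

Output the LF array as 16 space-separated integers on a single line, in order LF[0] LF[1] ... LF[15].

Answer: 8 0 1 2 3 9 10 11 12 4 13 5 14 15 6 7

Derivation:
Char counts: '$':1, 'x':7, 'y':8
C (first-col start): C('$')=0, C('x')=1, C('y')=8
L[0]='y': occ=0, LF[0]=C('y')+0=8+0=8
L[1]='$': occ=0, LF[1]=C('$')+0=0+0=0
L[2]='x': occ=0, LF[2]=C('x')+0=1+0=1
L[3]='x': occ=1, LF[3]=C('x')+1=1+1=2
L[4]='x': occ=2, LF[4]=C('x')+2=1+2=3
L[5]='y': occ=1, LF[5]=C('y')+1=8+1=9
L[6]='y': occ=2, LF[6]=C('y')+2=8+2=10
L[7]='y': occ=3, LF[7]=C('y')+3=8+3=11
L[8]='y': occ=4, LF[8]=C('y')+4=8+4=12
L[9]='x': occ=3, LF[9]=C('x')+3=1+3=4
L[10]='y': occ=5, LF[10]=C('y')+5=8+5=13
L[11]='x': occ=4, LF[11]=C('x')+4=1+4=5
L[12]='y': occ=6, LF[12]=C('y')+6=8+6=14
L[13]='y': occ=7, LF[13]=C('y')+7=8+7=15
L[14]='x': occ=5, LF[14]=C('x')+5=1+5=6
L[15]='x': occ=6, LF[15]=C('x')+6=1+6=7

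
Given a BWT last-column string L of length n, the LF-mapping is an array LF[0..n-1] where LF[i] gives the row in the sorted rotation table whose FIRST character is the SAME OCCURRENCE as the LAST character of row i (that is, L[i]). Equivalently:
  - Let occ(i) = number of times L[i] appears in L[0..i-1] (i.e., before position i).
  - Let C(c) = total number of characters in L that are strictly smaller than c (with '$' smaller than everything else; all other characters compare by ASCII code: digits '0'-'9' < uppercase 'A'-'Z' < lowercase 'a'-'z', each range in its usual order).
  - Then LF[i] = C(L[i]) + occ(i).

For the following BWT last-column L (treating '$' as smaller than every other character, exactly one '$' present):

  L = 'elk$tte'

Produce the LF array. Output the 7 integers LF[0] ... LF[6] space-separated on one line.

Char counts: '$':1, 'e':2, 'k':1, 'l':1, 't':2
C (first-col start): C('$')=0, C('e')=1, C('k')=3, C('l')=4, C('t')=5
L[0]='e': occ=0, LF[0]=C('e')+0=1+0=1
L[1]='l': occ=0, LF[1]=C('l')+0=4+0=4
L[2]='k': occ=0, LF[2]=C('k')+0=3+0=3
L[3]='$': occ=0, LF[3]=C('$')+0=0+0=0
L[4]='t': occ=0, LF[4]=C('t')+0=5+0=5
L[5]='t': occ=1, LF[5]=C('t')+1=5+1=6
L[6]='e': occ=1, LF[6]=C('e')+1=1+1=2

Answer: 1 4 3 0 5 6 2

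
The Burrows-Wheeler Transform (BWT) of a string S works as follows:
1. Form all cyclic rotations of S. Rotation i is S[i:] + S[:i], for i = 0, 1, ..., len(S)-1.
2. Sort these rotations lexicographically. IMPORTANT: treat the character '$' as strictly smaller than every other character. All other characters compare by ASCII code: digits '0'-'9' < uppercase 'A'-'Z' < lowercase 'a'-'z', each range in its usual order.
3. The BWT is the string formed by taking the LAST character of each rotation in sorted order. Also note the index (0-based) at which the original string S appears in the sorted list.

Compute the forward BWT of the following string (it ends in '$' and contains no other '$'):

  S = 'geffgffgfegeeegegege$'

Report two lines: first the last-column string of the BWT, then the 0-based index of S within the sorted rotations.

All 21 rotations (rotation i = S[i:]+S[:i]):
  rot[0] = geffgffgfegeeegegege$
  rot[1] = effgffgfegeeegegege$g
  rot[2] = ffgffgfegeeegegege$ge
  rot[3] = fgffgfegeeegegege$gef
  rot[4] = gffgfegeeegegege$geff
  rot[5] = ffgfegeeegegege$geffg
  rot[6] = fgfegeeegegege$geffgf
  rot[7] = gfegeeegegege$geffgff
  rot[8] = fegeeegegege$geffgffg
  rot[9] = egeeegegege$geffgffgf
  rot[10] = geeegegege$geffgffgfe
  rot[11] = eeegegege$geffgffgfeg
  rot[12] = eegegege$geffgffgfege
  rot[13] = egegege$geffgffgfegee
  rot[14] = gegege$geffgffgfegeee
  rot[15] = egege$geffgffgfegeeeg
  rot[16] = gege$geffgffgfegeeege
  rot[17] = ege$geffgffgfegeeegeg
  rot[18] = ge$geffgffgfegeeegege
  rot[19] = e$geffgffgfegeeegegeg
  rot[20] = $geffgffgfegeeegegege
Sorted (with $ < everything):
  sorted[0] = $geffgffgfegeeegegege  (last char: 'e')
  sorted[1] = e$geffgffgfegeeegegeg  (last char: 'g')
  sorted[2] = eeegegege$geffgffgfeg  (last char: 'g')
  sorted[3] = eegegege$geffgffgfege  (last char: 'e')
  sorted[4] = effgffgfegeeegegege$g  (last char: 'g')
  sorted[5] = ege$geffgffgfegeeegeg  (last char: 'g')
  sorted[6] = egeeegegege$geffgffgf  (last char: 'f')
  sorted[7] = egege$geffgffgfegeeeg  (last char: 'g')
  sorted[8] = egegege$geffgffgfegee  (last char: 'e')
  sorted[9] = fegeeegegege$geffgffg  (last char: 'g')
  sorted[10] = ffgfegeeegegege$geffg  (last char: 'g')
  sorted[11] = ffgffgfegeeegegege$ge  (last char: 'e')
  sorted[12] = fgfegeeegegege$geffgf  (last char: 'f')
  sorted[13] = fgffgfegeeegegege$gef  (last char: 'f')
  sorted[14] = ge$geffgffgfegeeegege  (last char: 'e')
  sorted[15] = geeegegege$geffgffgfe  (last char: 'e')
  sorted[16] = geffgffgfegeeegegege$  (last char: '$')
  sorted[17] = gege$geffgffgfegeeege  (last char: 'e')
  sorted[18] = gegege$geffgffgfegeee  (last char: 'e')
  sorted[19] = gfegeeegegege$geffgff  (last char: 'f')
  sorted[20] = gffgfegeeegegege$geff  (last char: 'f')
Last column: eggeggfgeggeffee$eeff
Original string S is at sorted index 16

Answer: eggeggfgeggeffee$eeff
16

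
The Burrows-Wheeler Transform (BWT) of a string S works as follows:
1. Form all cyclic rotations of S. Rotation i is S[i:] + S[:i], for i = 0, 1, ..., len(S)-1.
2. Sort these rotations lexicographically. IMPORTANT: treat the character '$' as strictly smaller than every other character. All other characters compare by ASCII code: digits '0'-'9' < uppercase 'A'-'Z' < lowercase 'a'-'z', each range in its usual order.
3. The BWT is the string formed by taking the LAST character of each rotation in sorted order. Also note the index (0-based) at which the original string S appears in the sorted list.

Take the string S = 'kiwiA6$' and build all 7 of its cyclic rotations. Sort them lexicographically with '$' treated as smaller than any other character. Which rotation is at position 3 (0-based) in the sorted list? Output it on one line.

Answer: iA6$kiw

Derivation:
All 7 rotations (rotation i = S[i:]+S[:i]):
  rot[0] = kiwiA6$
  rot[1] = iwiA6$k
  rot[2] = wiA6$ki
  rot[3] = iA6$kiw
  rot[4] = A6$kiwi
  rot[5] = 6$kiwiA
  rot[6] = $kiwiA6
Sorted (with $ < everything):
  sorted[0] = $kiwiA6
  sorted[1] = 6$kiwiA
  sorted[2] = A6$kiwi
  sorted[3] = iA6$kiw
  sorted[4] = iwiA6$k
  sorted[5] = kiwiA6$
  sorted[6] = wiA6$ki
sorted[3] = iA6$kiw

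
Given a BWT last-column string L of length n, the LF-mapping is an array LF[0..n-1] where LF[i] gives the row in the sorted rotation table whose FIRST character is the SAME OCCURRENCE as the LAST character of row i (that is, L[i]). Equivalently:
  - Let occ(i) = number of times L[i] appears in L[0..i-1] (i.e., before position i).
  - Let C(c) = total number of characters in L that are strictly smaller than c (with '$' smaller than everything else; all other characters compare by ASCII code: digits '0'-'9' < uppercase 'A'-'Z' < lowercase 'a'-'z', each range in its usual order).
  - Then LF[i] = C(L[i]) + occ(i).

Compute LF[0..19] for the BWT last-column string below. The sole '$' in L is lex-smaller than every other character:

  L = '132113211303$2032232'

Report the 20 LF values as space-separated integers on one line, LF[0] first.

Answer: 3 14 8 4 5 15 9 6 7 16 1 17 0 10 2 18 11 12 19 13

Derivation:
Char counts: '$':1, '0':2, '1':5, '2':6, '3':6
C (first-col start): C('$')=0, C('0')=1, C('1')=3, C('2')=8, C('3')=14
L[0]='1': occ=0, LF[0]=C('1')+0=3+0=3
L[1]='3': occ=0, LF[1]=C('3')+0=14+0=14
L[2]='2': occ=0, LF[2]=C('2')+0=8+0=8
L[3]='1': occ=1, LF[3]=C('1')+1=3+1=4
L[4]='1': occ=2, LF[4]=C('1')+2=3+2=5
L[5]='3': occ=1, LF[5]=C('3')+1=14+1=15
L[6]='2': occ=1, LF[6]=C('2')+1=8+1=9
L[7]='1': occ=3, LF[7]=C('1')+3=3+3=6
L[8]='1': occ=4, LF[8]=C('1')+4=3+4=7
L[9]='3': occ=2, LF[9]=C('3')+2=14+2=16
L[10]='0': occ=0, LF[10]=C('0')+0=1+0=1
L[11]='3': occ=3, LF[11]=C('3')+3=14+3=17
L[12]='$': occ=0, LF[12]=C('$')+0=0+0=0
L[13]='2': occ=2, LF[13]=C('2')+2=8+2=10
L[14]='0': occ=1, LF[14]=C('0')+1=1+1=2
L[15]='3': occ=4, LF[15]=C('3')+4=14+4=18
L[16]='2': occ=3, LF[16]=C('2')+3=8+3=11
L[17]='2': occ=4, LF[17]=C('2')+4=8+4=12
L[18]='3': occ=5, LF[18]=C('3')+5=14+5=19
L[19]='2': occ=5, LF[19]=C('2')+5=8+5=13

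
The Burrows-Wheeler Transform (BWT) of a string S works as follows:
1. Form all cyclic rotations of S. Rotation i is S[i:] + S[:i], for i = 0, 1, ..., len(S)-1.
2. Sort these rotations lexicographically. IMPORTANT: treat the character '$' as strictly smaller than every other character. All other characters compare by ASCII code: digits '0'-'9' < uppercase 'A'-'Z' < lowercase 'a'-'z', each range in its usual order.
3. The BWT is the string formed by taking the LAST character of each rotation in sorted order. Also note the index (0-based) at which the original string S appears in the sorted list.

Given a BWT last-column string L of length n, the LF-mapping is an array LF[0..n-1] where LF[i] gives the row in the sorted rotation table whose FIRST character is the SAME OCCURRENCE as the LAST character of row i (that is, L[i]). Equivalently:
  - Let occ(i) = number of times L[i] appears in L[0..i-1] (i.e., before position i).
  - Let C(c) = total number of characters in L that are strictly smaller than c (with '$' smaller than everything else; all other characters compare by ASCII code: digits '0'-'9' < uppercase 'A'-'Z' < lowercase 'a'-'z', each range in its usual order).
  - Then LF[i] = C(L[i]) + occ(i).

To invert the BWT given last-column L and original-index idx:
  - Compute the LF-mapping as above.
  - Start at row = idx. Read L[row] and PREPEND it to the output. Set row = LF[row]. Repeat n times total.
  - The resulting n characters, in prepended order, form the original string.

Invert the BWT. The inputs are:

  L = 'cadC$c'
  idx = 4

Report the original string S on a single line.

LF mapping: 3 2 5 1 0 4
Walk LF starting at row 4, prepending L[row]:
  step 1: row=4, L[4]='$', prepend. Next row=LF[4]=0
  step 2: row=0, L[0]='c', prepend. Next row=LF[0]=3
  step 3: row=3, L[3]='C', prepend. Next row=LF[3]=1
  step 4: row=1, L[1]='a', prepend. Next row=LF[1]=2
  step 5: row=2, L[2]='d', prepend. Next row=LF[2]=5
  step 6: row=5, L[5]='c', prepend. Next row=LF[5]=4
Reversed output: cdaCc$

Answer: cdaCc$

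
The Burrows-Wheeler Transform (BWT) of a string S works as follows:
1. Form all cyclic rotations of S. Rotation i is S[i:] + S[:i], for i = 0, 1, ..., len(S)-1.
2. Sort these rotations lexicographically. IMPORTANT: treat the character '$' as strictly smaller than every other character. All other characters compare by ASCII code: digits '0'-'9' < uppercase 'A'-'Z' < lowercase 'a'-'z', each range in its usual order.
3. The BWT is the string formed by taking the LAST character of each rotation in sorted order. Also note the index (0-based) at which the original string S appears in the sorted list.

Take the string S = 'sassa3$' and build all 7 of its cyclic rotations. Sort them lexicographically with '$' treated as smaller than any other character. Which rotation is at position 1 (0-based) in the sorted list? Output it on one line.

All 7 rotations (rotation i = S[i:]+S[:i]):
  rot[0] = sassa3$
  rot[1] = assa3$s
  rot[2] = ssa3$sa
  rot[3] = sa3$sas
  rot[4] = a3$sass
  rot[5] = 3$sassa
  rot[6] = $sassa3
Sorted (with $ < everything):
  sorted[0] = $sassa3
  sorted[1] = 3$sassa
  sorted[2] = a3$sass
  sorted[3] = assa3$s
  sorted[4] = sa3$sas
  sorted[5] = sassa3$
  sorted[6] = ssa3$sa
sorted[1] = 3$sassa

Answer: 3$sassa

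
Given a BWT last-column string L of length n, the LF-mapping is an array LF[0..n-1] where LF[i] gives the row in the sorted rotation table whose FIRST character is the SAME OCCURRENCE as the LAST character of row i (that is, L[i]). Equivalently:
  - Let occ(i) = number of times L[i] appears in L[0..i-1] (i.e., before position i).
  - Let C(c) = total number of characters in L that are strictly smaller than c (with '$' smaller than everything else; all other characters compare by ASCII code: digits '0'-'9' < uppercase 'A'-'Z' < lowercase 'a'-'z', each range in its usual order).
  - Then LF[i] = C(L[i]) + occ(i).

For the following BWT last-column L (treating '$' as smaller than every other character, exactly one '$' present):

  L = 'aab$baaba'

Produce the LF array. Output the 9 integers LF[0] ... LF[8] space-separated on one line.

Answer: 1 2 6 0 7 3 4 8 5

Derivation:
Char counts: '$':1, 'a':5, 'b':3
C (first-col start): C('$')=0, C('a')=1, C('b')=6
L[0]='a': occ=0, LF[0]=C('a')+0=1+0=1
L[1]='a': occ=1, LF[1]=C('a')+1=1+1=2
L[2]='b': occ=0, LF[2]=C('b')+0=6+0=6
L[3]='$': occ=0, LF[3]=C('$')+0=0+0=0
L[4]='b': occ=1, LF[4]=C('b')+1=6+1=7
L[5]='a': occ=2, LF[5]=C('a')+2=1+2=3
L[6]='a': occ=3, LF[6]=C('a')+3=1+3=4
L[7]='b': occ=2, LF[7]=C('b')+2=6+2=8
L[8]='a': occ=4, LF[8]=C('a')+4=1+4=5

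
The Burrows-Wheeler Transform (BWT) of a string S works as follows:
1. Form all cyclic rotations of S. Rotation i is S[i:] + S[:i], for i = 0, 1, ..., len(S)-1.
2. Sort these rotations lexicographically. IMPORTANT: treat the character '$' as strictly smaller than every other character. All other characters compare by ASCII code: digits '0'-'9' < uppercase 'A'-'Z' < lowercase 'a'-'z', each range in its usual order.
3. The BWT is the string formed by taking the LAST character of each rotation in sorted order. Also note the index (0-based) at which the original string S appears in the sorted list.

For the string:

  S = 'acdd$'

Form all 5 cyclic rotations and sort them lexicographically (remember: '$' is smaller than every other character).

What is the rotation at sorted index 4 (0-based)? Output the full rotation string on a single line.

Answer: dd$ac

Derivation:
All 5 rotations (rotation i = S[i:]+S[:i]):
  rot[0] = acdd$
  rot[1] = cdd$a
  rot[2] = dd$ac
  rot[3] = d$acd
  rot[4] = $acdd
Sorted (with $ < everything):
  sorted[0] = $acdd
  sorted[1] = acdd$
  sorted[2] = cdd$a
  sorted[3] = d$acd
  sorted[4] = dd$ac
sorted[4] = dd$ac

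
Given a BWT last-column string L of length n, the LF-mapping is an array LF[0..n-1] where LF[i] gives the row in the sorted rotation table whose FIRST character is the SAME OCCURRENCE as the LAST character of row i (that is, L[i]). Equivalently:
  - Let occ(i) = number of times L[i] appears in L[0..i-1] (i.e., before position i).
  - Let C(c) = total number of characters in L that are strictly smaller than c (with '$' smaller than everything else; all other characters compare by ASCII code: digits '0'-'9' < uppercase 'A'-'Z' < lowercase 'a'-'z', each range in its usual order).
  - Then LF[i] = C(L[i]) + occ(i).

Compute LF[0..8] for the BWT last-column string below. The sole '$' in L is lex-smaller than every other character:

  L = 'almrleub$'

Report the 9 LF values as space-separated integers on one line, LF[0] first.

Answer: 1 4 6 7 5 3 8 2 0

Derivation:
Char counts: '$':1, 'a':1, 'b':1, 'e':1, 'l':2, 'm':1, 'r':1, 'u':1
C (first-col start): C('$')=0, C('a')=1, C('b')=2, C('e')=3, C('l')=4, C('m')=6, C('r')=7, C('u')=8
L[0]='a': occ=0, LF[0]=C('a')+0=1+0=1
L[1]='l': occ=0, LF[1]=C('l')+0=4+0=4
L[2]='m': occ=0, LF[2]=C('m')+0=6+0=6
L[3]='r': occ=0, LF[3]=C('r')+0=7+0=7
L[4]='l': occ=1, LF[4]=C('l')+1=4+1=5
L[5]='e': occ=0, LF[5]=C('e')+0=3+0=3
L[6]='u': occ=0, LF[6]=C('u')+0=8+0=8
L[7]='b': occ=0, LF[7]=C('b')+0=2+0=2
L[8]='$': occ=0, LF[8]=C('$')+0=0+0=0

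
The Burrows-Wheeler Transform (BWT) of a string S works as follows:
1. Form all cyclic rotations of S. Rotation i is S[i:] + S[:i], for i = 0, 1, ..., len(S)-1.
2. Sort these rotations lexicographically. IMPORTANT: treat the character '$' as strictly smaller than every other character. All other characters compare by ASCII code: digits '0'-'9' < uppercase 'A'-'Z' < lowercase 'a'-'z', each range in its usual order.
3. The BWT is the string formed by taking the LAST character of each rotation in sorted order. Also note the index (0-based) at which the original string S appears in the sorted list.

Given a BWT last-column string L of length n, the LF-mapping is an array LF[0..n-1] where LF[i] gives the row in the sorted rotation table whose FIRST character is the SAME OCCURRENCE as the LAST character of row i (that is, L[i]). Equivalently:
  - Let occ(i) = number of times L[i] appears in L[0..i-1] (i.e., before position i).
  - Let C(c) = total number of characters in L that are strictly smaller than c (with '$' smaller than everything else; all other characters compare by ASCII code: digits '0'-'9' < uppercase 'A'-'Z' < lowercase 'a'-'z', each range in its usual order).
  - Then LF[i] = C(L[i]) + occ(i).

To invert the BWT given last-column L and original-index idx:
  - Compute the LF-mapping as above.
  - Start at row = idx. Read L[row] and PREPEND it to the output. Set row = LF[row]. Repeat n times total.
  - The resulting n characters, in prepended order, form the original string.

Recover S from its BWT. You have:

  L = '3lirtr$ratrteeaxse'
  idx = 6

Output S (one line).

Answer: extraterrestrial3$

Derivation:
LF mapping: 1 8 7 9 14 10 0 11 2 15 12 16 4 5 3 17 13 6
Walk LF starting at row 6, prepending L[row]:
  step 1: row=6, L[6]='$', prepend. Next row=LF[6]=0
  step 2: row=0, L[0]='3', prepend. Next row=LF[0]=1
  step 3: row=1, L[1]='l', prepend. Next row=LF[1]=8
  step 4: row=8, L[8]='a', prepend. Next row=LF[8]=2
  step 5: row=2, L[2]='i', prepend. Next row=LF[2]=7
  step 6: row=7, L[7]='r', prepend. Next row=LF[7]=11
  step 7: row=11, L[11]='t', prepend. Next row=LF[11]=16
  step 8: row=16, L[16]='s', prepend. Next row=LF[16]=13
  step 9: row=13, L[13]='e', prepend. Next row=LF[13]=5
  step 10: row=5, L[5]='r', prepend. Next row=LF[5]=10
  step 11: row=10, L[10]='r', prepend. Next row=LF[10]=12
  step 12: row=12, L[12]='e', prepend. Next row=LF[12]=4
  step 13: row=4, L[4]='t', prepend. Next row=LF[4]=14
  step 14: row=14, L[14]='a', prepend. Next row=LF[14]=3
  step 15: row=3, L[3]='r', prepend. Next row=LF[3]=9
  step 16: row=9, L[9]='t', prepend. Next row=LF[9]=15
  step 17: row=15, L[15]='x', prepend. Next row=LF[15]=17
  step 18: row=17, L[17]='e', prepend. Next row=LF[17]=6
Reversed output: extraterrestrial3$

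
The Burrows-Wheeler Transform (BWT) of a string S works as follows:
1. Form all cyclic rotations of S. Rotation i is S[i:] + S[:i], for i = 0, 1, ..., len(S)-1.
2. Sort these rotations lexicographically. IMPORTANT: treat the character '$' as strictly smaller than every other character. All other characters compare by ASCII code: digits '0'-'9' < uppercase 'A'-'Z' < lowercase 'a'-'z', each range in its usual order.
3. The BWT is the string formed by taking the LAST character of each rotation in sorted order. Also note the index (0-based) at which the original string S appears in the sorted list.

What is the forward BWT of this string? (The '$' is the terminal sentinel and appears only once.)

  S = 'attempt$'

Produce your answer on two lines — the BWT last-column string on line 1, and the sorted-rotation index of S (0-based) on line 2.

Answer: t$tempta
1

Derivation:
All 8 rotations (rotation i = S[i:]+S[:i]):
  rot[0] = attempt$
  rot[1] = ttempt$a
  rot[2] = tempt$at
  rot[3] = empt$att
  rot[4] = mpt$atte
  rot[5] = pt$attem
  rot[6] = t$attemp
  rot[7] = $attempt
Sorted (with $ < everything):
  sorted[0] = $attempt  (last char: 't')
  sorted[1] = attempt$  (last char: '$')
  sorted[2] = empt$att  (last char: 't')
  sorted[3] = mpt$atte  (last char: 'e')
  sorted[4] = pt$attem  (last char: 'm')
  sorted[5] = t$attemp  (last char: 'p')
  sorted[6] = tempt$at  (last char: 't')
  sorted[7] = ttempt$a  (last char: 'a')
Last column: t$tempta
Original string S is at sorted index 1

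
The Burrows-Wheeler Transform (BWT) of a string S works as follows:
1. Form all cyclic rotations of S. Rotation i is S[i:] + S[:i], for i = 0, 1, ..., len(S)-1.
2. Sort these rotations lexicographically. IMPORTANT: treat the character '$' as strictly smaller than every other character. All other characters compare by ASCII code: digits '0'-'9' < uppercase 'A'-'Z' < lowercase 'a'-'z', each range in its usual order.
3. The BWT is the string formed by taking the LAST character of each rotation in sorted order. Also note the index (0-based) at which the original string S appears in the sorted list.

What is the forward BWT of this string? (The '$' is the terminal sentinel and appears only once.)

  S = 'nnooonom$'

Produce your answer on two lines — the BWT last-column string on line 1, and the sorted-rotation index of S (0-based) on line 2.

All 9 rotations (rotation i = S[i:]+S[:i]):
  rot[0] = nnooonom$
  rot[1] = nooonom$n
  rot[2] = ooonom$nn
  rot[3] = oonom$nno
  rot[4] = onom$nnoo
  rot[5] = nom$nnooo
  rot[6] = om$nnooon
  rot[7] = m$nnooono
  rot[8] = $nnooonom
Sorted (with $ < everything):
  sorted[0] = $nnooonom  (last char: 'm')
  sorted[1] = m$nnooono  (last char: 'o')
  sorted[2] = nnooonom$  (last char: '$')
  sorted[3] = nom$nnooo  (last char: 'o')
  sorted[4] = nooonom$n  (last char: 'n')
  sorted[5] = om$nnooon  (last char: 'n')
  sorted[6] = onom$nnoo  (last char: 'o')
  sorted[7] = oonom$nno  (last char: 'o')
  sorted[8] = ooonom$nn  (last char: 'n')
Last column: mo$onnoon
Original string S is at sorted index 2

Answer: mo$onnoon
2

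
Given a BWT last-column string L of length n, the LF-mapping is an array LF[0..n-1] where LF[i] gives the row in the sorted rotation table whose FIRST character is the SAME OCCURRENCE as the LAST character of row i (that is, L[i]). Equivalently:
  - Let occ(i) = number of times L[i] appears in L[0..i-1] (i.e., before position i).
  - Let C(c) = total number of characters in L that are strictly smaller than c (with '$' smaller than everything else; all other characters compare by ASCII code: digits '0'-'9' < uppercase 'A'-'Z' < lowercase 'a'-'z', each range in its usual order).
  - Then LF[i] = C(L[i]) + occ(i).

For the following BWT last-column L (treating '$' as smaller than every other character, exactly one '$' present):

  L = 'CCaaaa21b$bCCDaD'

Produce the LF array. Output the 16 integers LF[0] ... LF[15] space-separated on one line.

Char counts: '$':1, '1':1, '2':1, 'C':4, 'D':2, 'a':5, 'b':2
C (first-col start): C('$')=0, C('1')=1, C('2')=2, C('C')=3, C('D')=7, C('a')=9, C('b')=14
L[0]='C': occ=0, LF[0]=C('C')+0=3+0=3
L[1]='C': occ=1, LF[1]=C('C')+1=3+1=4
L[2]='a': occ=0, LF[2]=C('a')+0=9+0=9
L[3]='a': occ=1, LF[3]=C('a')+1=9+1=10
L[4]='a': occ=2, LF[4]=C('a')+2=9+2=11
L[5]='a': occ=3, LF[5]=C('a')+3=9+3=12
L[6]='2': occ=0, LF[6]=C('2')+0=2+0=2
L[7]='1': occ=0, LF[7]=C('1')+0=1+0=1
L[8]='b': occ=0, LF[8]=C('b')+0=14+0=14
L[9]='$': occ=0, LF[9]=C('$')+0=0+0=0
L[10]='b': occ=1, LF[10]=C('b')+1=14+1=15
L[11]='C': occ=2, LF[11]=C('C')+2=3+2=5
L[12]='C': occ=3, LF[12]=C('C')+3=3+3=6
L[13]='D': occ=0, LF[13]=C('D')+0=7+0=7
L[14]='a': occ=4, LF[14]=C('a')+4=9+4=13
L[15]='D': occ=1, LF[15]=C('D')+1=7+1=8

Answer: 3 4 9 10 11 12 2 1 14 0 15 5 6 7 13 8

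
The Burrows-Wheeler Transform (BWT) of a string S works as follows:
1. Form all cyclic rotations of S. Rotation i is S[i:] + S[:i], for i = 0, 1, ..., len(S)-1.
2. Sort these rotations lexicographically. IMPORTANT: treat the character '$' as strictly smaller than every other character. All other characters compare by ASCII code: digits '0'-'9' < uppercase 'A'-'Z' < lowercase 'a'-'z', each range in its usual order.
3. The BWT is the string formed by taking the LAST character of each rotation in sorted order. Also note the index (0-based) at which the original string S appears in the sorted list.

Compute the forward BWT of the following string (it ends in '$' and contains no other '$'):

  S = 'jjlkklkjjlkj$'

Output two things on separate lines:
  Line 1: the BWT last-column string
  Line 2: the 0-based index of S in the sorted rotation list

All 13 rotations (rotation i = S[i:]+S[:i]):
  rot[0] = jjlkklkjjlkj$
  rot[1] = jlkklkjjlkj$j
  rot[2] = lkklkjjlkj$jj
  rot[3] = kklkjjlkj$jjl
  rot[4] = klkjjlkj$jjlk
  rot[5] = lkjjlkj$jjlkk
  rot[6] = kjjlkj$jjlkkl
  rot[7] = jjlkj$jjlkklk
  rot[8] = jlkj$jjlkklkj
  rot[9] = lkj$jjlkklkjj
  rot[10] = kj$jjlkklkjjl
  rot[11] = j$jjlkklkjjlk
  rot[12] = $jjlkklkjjlkj
Sorted (with $ < everything):
  sorted[0] = $jjlkklkjjlkj  (last char: 'j')
  sorted[1] = j$jjlkklkjjlk  (last char: 'k')
  sorted[2] = jjlkj$jjlkklk  (last char: 'k')
  sorted[3] = jjlkklkjjlkj$  (last char: '$')
  sorted[4] = jlkj$jjlkklkj  (last char: 'j')
  sorted[5] = jlkklkjjlkj$j  (last char: 'j')
  sorted[6] = kj$jjlkklkjjl  (last char: 'l')
  sorted[7] = kjjlkj$jjlkkl  (last char: 'l')
  sorted[8] = kklkjjlkj$jjl  (last char: 'l')
  sorted[9] = klkjjlkj$jjlk  (last char: 'k')
  sorted[10] = lkj$jjlkklkjj  (last char: 'j')
  sorted[11] = lkjjlkj$jjlkk  (last char: 'k')
  sorted[12] = lkklkjjlkj$jj  (last char: 'j')
Last column: jkk$jjlllkjkj
Original string S is at sorted index 3

Answer: jkk$jjlllkjkj
3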